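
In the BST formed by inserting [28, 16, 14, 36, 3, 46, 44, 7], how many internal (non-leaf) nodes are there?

Tree built from: [28, 16, 14, 36, 3, 46, 44, 7]
Tree (level-order array): [28, 16, 36, 14, None, None, 46, 3, None, 44, None, None, 7]
Rule: An internal node has at least one child.
Per-node child counts:
  node 28: 2 child(ren)
  node 16: 1 child(ren)
  node 14: 1 child(ren)
  node 3: 1 child(ren)
  node 7: 0 child(ren)
  node 36: 1 child(ren)
  node 46: 1 child(ren)
  node 44: 0 child(ren)
Matching nodes: [28, 16, 14, 3, 36, 46]
Count of internal (non-leaf) nodes: 6


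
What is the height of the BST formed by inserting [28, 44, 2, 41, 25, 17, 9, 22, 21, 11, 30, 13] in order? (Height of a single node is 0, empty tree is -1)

Insertion order: [28, 44, 2, 41, 25, 17, 9, 22, 21, 11, 30, 13]
Tree (level-order array): [28, 2, 44, None, 25, 41, None, 17, None, 30, None, 9, 22, None, None, None, 11, 21, None, None, 13]
Compute height bottom-up (empty subtree = -1):
  height(13) = 1 + max(-1, -1) = 0
  height(11) = 1 + max(-1, 0) = 1
  height(9) = 1 + max(-1, 1) = 2
  height(21) = 1 + max(-1, -1) = 0
  height(22) = 1 + max(0, -1) = 1
  height(17) = 1 + max(2, 1) = 3
  height(25) = 1 + max(3, -1) = 4
  height(2) = 1 + max(-1, 4) = 5
  height(30) = 1 + max(-1, -1) = 0
  height(41) = 1 + max(0, -1) = 1
  height(44) = 1 + max(1, -1) = 2
  height(28) = 1 + max(5, 2) = 6
Height = 6


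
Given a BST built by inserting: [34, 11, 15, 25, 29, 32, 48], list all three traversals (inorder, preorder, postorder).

Tree insertion order: [34, 11, 15, 25, 29, 32, 48]
Tree (level-order array): [34, 11, 48, None, 15, None, None, None, 25, None, 29, None, 32]
Inorder (L, root, R): [11, 15, 25, 29, 32, 34, 48]
Preorder (root, L, R): [34, 11, 15, 25, 29, 32, 48]
Postorder (L, R, root): [32, 29, 25, 15, 11, 48, 34]


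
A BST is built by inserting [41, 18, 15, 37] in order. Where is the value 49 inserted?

Starting tree (level order): [41, 18, None, 15, 37]
Insertion path: 41
Result: insert 49 as right child of 41
Final tree (level order): [41, 18, 49, 15, 37]


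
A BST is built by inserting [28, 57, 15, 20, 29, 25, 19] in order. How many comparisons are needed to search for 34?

Search path for 34: 28 -> 57 -> 29
Found: False
Comparisons: 3


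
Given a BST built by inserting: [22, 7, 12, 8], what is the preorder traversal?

Tree insertion order: [22, 7, 12, 8]
Tree (level-order array): [22, 7, None, None, 12, 8]
Preorder traversal: [22, 7, 12, 8]


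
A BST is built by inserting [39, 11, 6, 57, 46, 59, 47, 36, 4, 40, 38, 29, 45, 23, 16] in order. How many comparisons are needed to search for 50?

Search path for 50: 39 -> 57 -> 46 -> 47
Found: False
Comparisons: 4


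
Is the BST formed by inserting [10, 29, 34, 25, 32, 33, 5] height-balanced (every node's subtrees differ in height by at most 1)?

Tree (level-order array): [10, 5, 29, None, None, 25, 34, None, None, 32, None, None, 33]
Definition: a tree is height-balanced if, at every node, |h(left) - h(right)| <= 1 (empty subtree has height -1).
Bottom-up per-node check:
  node 5: h_left=-1, h_right=-1, diff=0 [OK], height=0
  node 25: h_left=-1, h_right=-1, diff=0 [OK], height=0
  node 33: h_left=-1, h_right=-1, diff=0 [OK], height=0
  node 32: h_left=-1, h_right=0, diff=1 [OK], height=1
  node 34: h_left=1, h_right=-1, diff=2 [FAIL (|1--1|=2 > 1)], height=2
  node 29: h_left=0, h_right=2, diff=2 [FAIL (|0-2|=2 > 1)], height=3
  node 10: h_left=0, h_right=3, diff=3 [FAIL (|0-3|=3 > 1)], height=4
Node 34 violates the condition: |1 - -1| = 2 > 1.
Result: Not balanced


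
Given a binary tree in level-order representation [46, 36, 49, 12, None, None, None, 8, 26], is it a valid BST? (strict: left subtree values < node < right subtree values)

Level-order array: [46, 36, 49, 12, None, None, None, 8, 26]
Validate using subtree bounds (lo, hi): at each node, require lo < value < hi,
then recurse left with hi=value and right with lo=value.
Preorder trace (stopping at first violation):
  at node 46 with bounds (-inf, +inf): OK
  at node 36 with bounds (-inf, 46): OK
  at node 12 with bounds (-inf, 36): OK
  at node 8 with bounds (-inf, 12): OK
  at node 26 with bounds (12, 36): OK
  at node 49 with bounds (46, +inf): OK
No violation found at any node.
Result: Valid BST


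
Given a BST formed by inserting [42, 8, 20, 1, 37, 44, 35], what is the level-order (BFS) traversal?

Tree insertion order: [42, 8, 20, 1, 37, 44, 35]
Tree (level-order array): [42, 8, 44, 1, 20, None, None, None, None, None, 37, 35]
BFS from the root, enqueuing left then right child of each popped node:
  queue [42] -> pop 42, enqueue [8, 44], visited so far: [42]
  queue [8, 44] -> pop 8, enqueue [1, 20], visited so far: [42, 8]
  queue [44, 1, 20] -> pop 44, enqueue [none], visited so far: [42, 8, 44]
  queue [1, 20] -> pop 1, enqueue [none], visited so far: [42, 8, 44, 1]
  queue [20] -> pop 20, enqueue [37], visited so far: [42, 8, 44, 1, 20]
  queue [37] -> pop 37, enqueue [35], visited so far: [42, 8, 44, 1, 20, 37]
  queue [35] -> pop 35, enqueue [none], visited so far: [42, 8, 44, 1, 20, 37, 35]
Result: [42, 8, 44, 1, 20, 37, 35]


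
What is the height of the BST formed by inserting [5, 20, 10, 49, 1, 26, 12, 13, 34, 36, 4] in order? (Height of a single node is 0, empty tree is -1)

Insertion order: [5, 20, 10, 49, 1, 26, 12, 13, 34, 36, 4]
Tree (level-order array): [5, 1, 20, None, 4, 10, 49, None, None, None, 12, 26, None, None, 13, None, 34, None, None, None, 36]
Compute height bottom-up (empty subtree = -1):
  height(4) = 1 + max(-1, -1) = 0
  height(1) = 1 + max(-1, 0) = 1
  height(13) = 1 + max(-1, -1) = 0
  height(12) = 1 + max(-1, 0) = 1
  height(10) = 1 + max(-1, 1) = 2
  height(36) = 1 + max(-1, -1) = 0
  height(34) = 1 + max(-1, 0) = 1
  height(26) = 1 + max(-1, 1) = 2
  height(49) = 1 + max(2, -1) = 3
  height(20) = 1 + max(2, 3) = 4
  height(5) = 1 + max(1, 4) = 5
Height = 5


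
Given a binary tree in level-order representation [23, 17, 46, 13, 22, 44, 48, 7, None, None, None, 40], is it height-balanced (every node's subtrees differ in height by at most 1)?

Tree (level-order array): [23, 17, 46, 13, 22, 44, 48, 7, None, None, None, 40]
Definition: a tree is height-balanced if, at every node, |h(left) - h(right)| <= 1 (empty subtree has height -1).
Bottom-up per-node check:
  node 7: h_left=-1, h_right=-1, diff=0 [OK], height=0
  node 13: h_left=0, h_right=-1, diff=1 [OK], height=1
  node 22: h_left=-1, h_right=-1, diff=0 [OK], height=0
  node 17: h_left=1, h_right=0, diff=1 [OK], height=2
  node 40: h_left=-1, h_right=-1, diff=0 [OK], height=0
  node 44: h_left=0, h_right=-1, diff=1 [OK], height=1
  node 48: h_left=-1, h_right=-1, diff=0 [OK], height=0
  node 46: h_left=1, h_right=0, diff=1 [OK], height=2
  node 23: h_left=2, h_right=2, diff=0 [OK], height=3
All nodes satisfy the balance condition.
Result: Balanced


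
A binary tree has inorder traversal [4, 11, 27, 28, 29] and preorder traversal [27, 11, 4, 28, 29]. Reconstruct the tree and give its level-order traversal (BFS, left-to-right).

Inorder:  [4, 11, 27, 28, 29]
Preorder: [27, 11, 4, 28, 29]
Algorithm: preorder visits root first, so consume preorder in order;
for each root, split the current inorder slice at that value into
left-subtree inorder and right-subtree inorder, then recurse.
Recursive splits:
  root=27; inorder splits into left=[4, 11], right=[28, 29]
  root=11; inorder splits into left=[4], right=[]
  root=4; inorder splits into left=[], right=[]
  root=28; inorder splits into left=[], right=[29]
  root=29; inorder splits into left=[], right=[]
Reconstructed level-order: [27, 11, 28, 4, 29]


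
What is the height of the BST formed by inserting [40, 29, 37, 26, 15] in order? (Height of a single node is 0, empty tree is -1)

Insertion order: [40, 29, 37, 26, 15]
Tree (level-order array): [40, 29, None, 26, 37, 15]
Compute height bottom-up (empty subtree = -1):
  height(15) = 1 + max(-1, -1) = 0
  height(26) = 1 + max(0, -1) = 1
  height(37) = 1 + max(-1, -1) = 0
  height(29) = 1 + max(1, 0) = 2
  height(40) = 1 + max(2, -1) = 3
Height = 3


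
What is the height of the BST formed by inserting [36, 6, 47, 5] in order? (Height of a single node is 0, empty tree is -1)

Insertion order: [36, 6, 47, 5]
Tree (level-order array): [36, 6, 47, 5]
Compute height bottom-up (empty subtree = -1):
  height(5) = 1 + max(-1, -1) = 0
  height(6) = 1 + max(0, -1) = 1
  height(47) = 1 + max(-1, -1) = 0
  height(36) = 1 + max(1, 0) = 2
Height = 2


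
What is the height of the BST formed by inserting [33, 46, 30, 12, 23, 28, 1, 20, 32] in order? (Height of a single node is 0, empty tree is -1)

Insertion order: [33, 46, 30, 12, 23, 28, 1, 20, 32]
Tree (level-order array): [33, 30, 46, 12, 32, None, None, 1, 23, None, None, None, None, 20, 28]
Compute height bottom-up (empty subtree = -1):
  height(1) = 1 + max(-1, -1) = 0
  height(20) = 1 + max(-1, -1) = 0
  height(28) = 1 + max(-1, -1) = 0
  height(23) = 1 + max(0, 0) = 1
  height(12) = 1 + max(0, 1) = 2
  height(32) = 1 + max(-1, -1) = 0
  height(30) = 1 + max(2, 0) = 3
  height(46) = 1 + max(-1, -1) = 0
  height(33) = 1 + max(3, 0) = 4
Height = 4


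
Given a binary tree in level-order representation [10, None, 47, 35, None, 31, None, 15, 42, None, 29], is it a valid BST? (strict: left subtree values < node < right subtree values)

Level-order array: [10, None, 47, 35, None, 31, None, 15, 42, None, 29]
Validate using subtree bounds (lo, hi): at each node, require lo < value < hi,
then recurse left with hi=value and right with lo=value.
Preorder trace (stopping at first violation):
  at node 10 with bounds (-inf, +inf): OK
  at node 47 with bounds (10, +inf): OK
  at node 35 with bounds (10, 47): OK
  at node 31 with bounds (10, 35): OK
  at node 15 with bounds (10, 31): OK
  at node 29 with bounds (15, 31): OK
  at node 42 with bounds (31, 35): VIOLATION
Node 42 violates its bound: not (31 < 42 < 35).
Result: Not a valid BST


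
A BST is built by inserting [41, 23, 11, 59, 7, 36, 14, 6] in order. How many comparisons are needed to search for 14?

Search path for 14: 41 -> 23 -> 11 -> 14
Found: True
Comparisons: 4


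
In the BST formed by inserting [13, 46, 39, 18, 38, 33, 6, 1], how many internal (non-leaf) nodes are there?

Tree built from: [13, 46, 39, 18, 38, 33, 6, 1]
Tree (level-order array): [13, 6, 46, 1, None, 39, None, None, None, 18, None, None, 38, 33]
Rule: An internal node has at least one child.
Per-node child counts:
  node 13: 2 child(ren)
  node 6: 1 child(ren)
  node 1: 0 child(ren)
  node 46: 1 child(ren)
  node 39: 1 child(ren)
  node 18: 1 child(ren)
  node 38: 1 child(ren)
  node 33: 0 child(ren)
Matching nodes: [13, 6, 46, 39, 18, 38]
Count of internal (non-leaf) nodes: 6


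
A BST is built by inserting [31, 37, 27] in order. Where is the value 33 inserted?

Starting tree (level order): [31, 27, 37]
Insertion path: 31 -> 37
Result: insert 33 as left child of 37
Final tree (level order): [31, 27, 37, None, None, 33]


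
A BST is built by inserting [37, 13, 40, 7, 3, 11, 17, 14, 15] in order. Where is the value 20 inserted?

Starting tree (level order): [37, 13, 40, 7, 17, None, None, 3, 11, 14, None, None, None, None, None, None, 15]
Insertion path: 37 -> 13 -> 17
Result: insert 20 as right child of 17
Final tree (level order): [37, 13, 40, 7, 17, None, None, 3, 11, 14, 20, None, None, None, None, None, 15]


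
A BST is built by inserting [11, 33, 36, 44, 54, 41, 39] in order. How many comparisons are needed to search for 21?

Search path for 21: 11 -> 33
Found: False
Comparisons: 2


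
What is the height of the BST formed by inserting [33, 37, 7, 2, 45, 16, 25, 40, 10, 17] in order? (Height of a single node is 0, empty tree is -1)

Insertion order: [33, 37, 7, 2, 45, 16, 25, 40, 10, 17]
Tree (level-order array): [33, 7, 37, 2, 16, None, 45, None, None, 10, 25, 40, None, None, None, 17]
Compute height bottom-up (empty subtree = -1):
  height(2) = 1 + max(-1, -1) = 0
  height(10) = 1 + max(-1, -1) = 0
  height(17) = 1 + max(-1, -1) = 0
  height(25) = 1 + max(0, -1) = 1
  height(16) = 1 + max(0, 1) = 2
  height(7) = 1 + max(0, 2) = 3
  height(40) = 1 + max(-1, -1) = 0
  height(45) = 1 + max(0, -1) = 1
  height(37) = 1 + max(-1, 1) = 2
  height(33) = 1 + max(3, 2) = 4
Height = 4


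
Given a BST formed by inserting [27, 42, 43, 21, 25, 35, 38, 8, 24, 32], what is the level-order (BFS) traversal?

Tree insertion order: [27, 42, 43, 21, 25, 35, 38, 8, 24, 32]
Tree (level-order array): [27, 21, 42, 8, 25, 35, 43, None, None, 24, None, 32, 38]
BFS from the root, enqueuing left then right child of each popped node:
  queue [27] -> pop 27, enqueue [21, 42], visited so far: [27]
  queue [21, 42] -> pop 21, enqueue [8, 25], visited so far: [27, 21]
  queue [42, 8, 25] -> pop 42, enqueue [35, 43], visited so far: [27, 21, 42]
  queue [8, 25, 35, 43] -> pop 8, enqueue [none], visited so far: [27, 21, 42, 8]
  queue [25, 35, 43] -> pop 25, enqueue [24], visited so far: [27, 21, 42, 8, 25]
  queue [35, 43, 24] -> pop 35, enqueue [32, 38], visited so far: [27, 21, 42, 8, 25, 35]
  queue [43, 24, 32, 38] -> pop 43, enqueue [none], visited so far: [27, 21, 42, 8, 25, 35, 43]
  queue [24, 32, 38] -> pop 24, enqueue [none], visited so far: [27, 21, 42, 8, 25, 35, 43, 24]
  queue [32, 38] -> pop 32, enqueue [none], visited so far: [27, 21, 42, 8, 25, 35, 43, 24, 32]
  queue [38] -> pop 38, enqueue [none], visited so far: [27, 21, 42, 8, 25, 35, 43, 24, 32, 38]
Result: [27, 21, 42, 8, 25, 35, 43, 24, 32, 38]


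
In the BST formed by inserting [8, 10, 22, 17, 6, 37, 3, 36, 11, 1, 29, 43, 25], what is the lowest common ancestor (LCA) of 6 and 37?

Tree insertion order: [8, 10, 22, 17, 6, 37, 3, 36, 11, 1, 29, 43, 25]
Tree (level-order array): [8, 6, 10, 3, None, None, 22, 1, None, 17, 37, None, None, 11, None, 36, 43, None, None, 29, None, None, None, 25]
In a BST, the LCA of p=6, q=37 is the first node v on the
root-to-leaf path with p <= v <= q (go left if both < v, right if both > v).
Walk from root:
  at 8: 6 <= 8 <= 37, this is the LCA
LCA = 8


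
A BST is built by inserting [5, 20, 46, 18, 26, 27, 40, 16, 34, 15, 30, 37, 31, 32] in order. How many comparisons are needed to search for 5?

Search path for 5: 5
Found: True
Comparisons: 1


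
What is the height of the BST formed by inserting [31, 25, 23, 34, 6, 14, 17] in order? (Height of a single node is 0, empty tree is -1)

Insertion order: [31, 25, 23, 34, 6, 14, 17]
Tree (level-order array): [31, 25, 34, 23, None, None, None, 6, None, None, 14, None, 17]
Compute height bottom-up (empty subtree = -1):
  height(17) = 1 + max(-1, -1) = 0
  height(14) = 1 + max(-1, 0) = 1
  height(6) = 1 + max(-1, 1) = 2
  height(23) = 1 + max(2, -1) = 3
  height(25) = 1 + max(3, -1) = 4
  height(34) = 1 + max(-1, -1) = 0
  height(31) = 1 + max(4, 0) = 5
Height = 5


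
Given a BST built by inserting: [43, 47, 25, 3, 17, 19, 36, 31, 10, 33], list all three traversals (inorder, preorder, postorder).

Tree insertion order: [43, 47, 25, 3, 17, 19, 36, 31, 10, 33]
Tree (level-order array): [43, 25, 47, 3, 36, None, None, None, 17, 31, None, 10, 19, None, 33]
Inorder (L, root, R): [3, 10, 17, 19, 25, 31, 33, 36, 43, 47]
Preorder (root, L, R): [43, 25, 3, 17, 10, 19, 36, 31, 33, 47]
Postorder (L, R, root): [10, 19, 17, 3, 33, 31, 36, 25, 47, 43]


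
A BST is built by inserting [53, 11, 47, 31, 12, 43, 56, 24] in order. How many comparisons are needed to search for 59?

Search path for 59: 53 -> 56
Found: False
Comparisons: 2


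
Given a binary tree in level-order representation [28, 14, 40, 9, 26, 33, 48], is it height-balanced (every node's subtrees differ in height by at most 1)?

Tree (level-order array): [28, 14, 40, 9, 26, 33, 48]
Definition: a tree is height-balanced if, at every node, |h(left) - h(right)| <= 1 (empty subtree has height -1).
Bottom-up per-node check:
  node 9: h_left=-1, h_right=-1, diff=0 [OK], height=0
  node 26: h_left=-1, h_right=-1, diff=0 [OK], height=0
  node 14: h_left=0, h_right=0, diff=0 [OK], height=1
  node 33: h_left=-1, h_right=-1, diff=0 [OK], height=0
  node 48: h_left=-1, h_right=-1, diff=0 [OK], height=0
  node 40: h_left=0, h_right=0, diff=0 [OK], height=1
  node 28: h_left=1, h_right=1, diff=0 [OK], height=2
All nodes satisfy the balance condition.
Result: Balanced


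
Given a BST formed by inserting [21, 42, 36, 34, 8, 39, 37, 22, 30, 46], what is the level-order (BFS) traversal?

Tree insertion order: [21, 42, 36, 34, 8, 39, 37, 22, 30, 46]
Tree (level-order array): [21, 8, 42, None, None, 36, 46, 34, 39, None, None, 22, None, 37, None, None, 30]
BFS from the root, enqueuing left then right child of each popped node:
  queue [21] -> pop 21, enqueue [8, 42], visited so far: [21]
  queue [8, 42] -> pop 8, enqueue [none], visited so far: [21, 8]
  queue [42] -> pop 42, enqueue [36, 46], visited so far: [21, 8, 42]
  queue [36, 46] -> pop 36, enqueue [34, 39], visited so far: [21, 8, 42, 36]
  queue [46, 34, 39] -> pop 46, enqueue [none], visited so far: [21, 8, 42, 36, 46]
  queue [34, 39] -> pop 34, enqueue [22], visited so far: [21, 8, 42, 36, 46, 34]
  queue [39, 22] -> pop 39, enqueue [37], visited so far: [21, 8, 42, 36, 46, 34, 39]
  queue [22, 37] -> pop 22, enqueue [30], visited so far: [21, 8, 42, 36, 46, 34, 39, 22]
  queue [37, 30] -> pop 37, enqueue [none], visited so far: [21, 8, 42, 36, 46, 34, 39, 22, 37]
  queue [30] -> pop 30, enqueue [none], visited so far: [21, 8, 42, 36, 46, 34, 39, 22, 37, 30]
Result: [21, 8, 42, 36, 46, 34, 39, 22, 37, 30]


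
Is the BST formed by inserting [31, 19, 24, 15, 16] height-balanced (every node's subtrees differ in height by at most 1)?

Tree (level-order array): [31, 19, None, 15, 24, None, 16]
Definition: a tree is height-balanced if, at every node, |h(left) - h(right)| <= 1 (empty subtree has height -1).
Bottom-up per-node check:
  node 16: h_left=-1, h_right=-1, diff=0 [OK], height=0
  node 15: h_left=-1, h_right=0, diff=1 [OK], height=1
  node 24: h_left=-1, h_right=-1, diff=0 [OK], height=0
  node 19: h_left=1, h_right=0, diff=1 [OK], height=2
  node 31: h_left=2, h_right=-1, diff=3 [FAIL (|2--1|=3 > 1)], height=3
Node 31 violates the condition: |2 - -1| = 3 > 1.
Result: Not balanced


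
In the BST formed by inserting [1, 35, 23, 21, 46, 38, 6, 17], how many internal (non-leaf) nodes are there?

Tree built from: [1, 35, 23, 21, 46, 38, 6, 17]
Tree (level-order array): [1, None, 35, 23, 46, 21, None, 38, None, 6, None, None, None, None, 17]
Rule: An internal node has at least one child.
Per-node child counts:
  node 1: 1 child(ren)
  node 35: 2 child(ren)
  node 23: 1 child(ren)
  node 21: 1 child(ren)
  node 6: 1 child(ren)
  node 17: 0 child(ren)
  node 46: 1 child(ren)
  node 38: 0 child(ren)
Matching nodes: [1, 35, 23, 21, 6, 46]
Count of internal (non-leaf) nodes: 6


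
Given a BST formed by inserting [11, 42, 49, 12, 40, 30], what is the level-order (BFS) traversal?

Tree insertion order: [11, 42, 49, 12, 40, 30]
Tree (level-order array): [11, None, 42, 12, 49, None, 40, None, None, 30]
BFS from the root, enqueuing left then right child of each popped node:
  queue [11] -> pop 11, enqueue [42], visited so far: [11]
  queue [42] -> pop 42, enqueue [12, 49], visited so far: [11, 42]
  queue [12, 49] -> pop 12, enqueue [40], visited so far: [11, 42, 12]
  queue [49, 40] -> pop 49, enqueue [none], visited so far: [11, 42, 12, 49]
  queue [40] -> pop 40, enqueue [30], visited so far: [11, 42, 12, 49, 40]
  queue [30] -> pop 30, enqueue [none], visited so far: [11, 42, 12, 49, 40, 30]
Result: [11, 42, 12, 49, 40, 30]


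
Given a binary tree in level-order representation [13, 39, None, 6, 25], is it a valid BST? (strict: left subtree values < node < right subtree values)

Level-order array: [13, 39, None, 6, 25]
Validate using subtree bounds (lo, hi): at each node, require lo < value < hi,
then recurse left with hi=value and right with lo=value.
Preorder trace (stopping at first violation):
  at node 13 with bounds (-inf, +inf): OK
  at node 39 with bounds (-inf, 13): VIOLATION
Node 39 violates its bound: not (-inf < 39 < 13).
Result: Not a valid BST


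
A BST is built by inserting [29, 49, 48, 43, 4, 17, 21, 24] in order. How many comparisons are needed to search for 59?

Search path for 59: 29 -> 49
Found: False
Comparisons: 2


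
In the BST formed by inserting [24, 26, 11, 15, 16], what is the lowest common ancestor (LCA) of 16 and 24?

Tree insertion order: [24, 26, 11, 15, 16]
Tree (level-order array): [24, 11, 26, None, 15, None, None, None, 16]
In a BST, the LCA of p=16, q=24 is the first node v on the
root-to-leaf path with p <= v <= q (go left if both < v, right if both > v).
Walk from root:
  at 24: 16 <= 24 <= 24, this is the LCA
LCA = 24


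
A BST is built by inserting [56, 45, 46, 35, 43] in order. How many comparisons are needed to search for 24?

Search path for 24: 56 -> 45 -> 35
Found: False
Comparisons: 3


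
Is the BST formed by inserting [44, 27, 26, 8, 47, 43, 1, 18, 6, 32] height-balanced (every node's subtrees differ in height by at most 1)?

Tree (level-order array): [44, 27, 47, 26, 43, None, None, 8, None, 32, None, 1, 18, None, None, None, 6]
Definition: a tree is height-balanced if, at every node, |h(left) - h(right)| <= 1 (empty subtree has height -1).
Bottom-up per-node check:
  node 6: h_left=-1, h_right=-1, diff=0 [OK], height=0
  node 1: h_left=-1, h_right=0, diff=1 [OK], height=1
  node 18: h_left=-1, h_right=-1, diff=0 [OK], height=0
  node 8: h_left=1, h_right=0, diff=1 [OK], height=2
  node 26: h_left=2, h_right=-1, diff=3 [FAIL (|2--1|=3 > 1)], height=3
  node 32: h_left=-1, h_right=-1, diff=0 [OK], height=0
  node 43: h_left=0, h_right=-1, diff=1 [OK], height=1
  node 27: h_left=3, h_right=1, diff=2 [FAIL (|3-1|=2 > 1)], height=4
  node 47: h_left=-1, h_right=-1, diff=0 [OK], height=0
  node 44: h_left=4, h_right=0, diff=4 [FAIL (|4-0|=4 > 1)], height=5
Node 26 violates the condition: |2 - -1| = 3 > 1.
Result: Not balanced


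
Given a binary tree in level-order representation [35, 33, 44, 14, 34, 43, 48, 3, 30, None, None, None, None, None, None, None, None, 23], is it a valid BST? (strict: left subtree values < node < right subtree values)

Level-order array: [35, 33, 44, 14, 34, 43, 48, 3, 30, None, None, None, None, None, None, None, None, 23]
Validate using subtree bounds (lo, hi): at each node, require lo < value < hi,
then recurse left with hi=value and right with lo=value.
Preorder trace (stopping at first violation):
  at node 35 with bounds (-inf, +inf): OK
  at node 33 with bounds (-inf, 35): OK
  at node 14 with bounds (-inf, 33): OK
  at node 3 with bounds (-inf, 14): OK
  at node 30 with bounds (14, 33): OK
  at node 23 with bounds (14, 30): OK
  at node 34 with bounds (33, 35): OK
  at node 44 with bounds (35, +inf): OK
  at node 43 with bounds (35, 44): OK
  at node 48 with bounds (44, +inf): OK
No violation found at any node.
Result: Valid BST


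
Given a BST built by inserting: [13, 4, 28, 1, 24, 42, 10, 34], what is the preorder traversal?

Tree insertion order: [13, 4, 28, 1, 24, 42, 10, 34]
Tree (level-order array): [13, 4, 28, 1, 10, 24, 42, None, None, None, None, None, None, 34]
Preorder traversal: [13, 4, 1, 10, 28, 24, 42, 34]


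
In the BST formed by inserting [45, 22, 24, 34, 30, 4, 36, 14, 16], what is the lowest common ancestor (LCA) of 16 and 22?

Tree insertion order: [45, 22, 24, 34, 30, 4, 36, 14, 16]
Tree (level-order array): [45, 22, None, 4, 24, None, 14, None, 34, None, 16, 30, 36]
In a BST, the LCA of p=16, q=22 is the first node v on the
root-to-leaf path with p <= v <= q (go left if both < v, right if both > v).
Walk from root:
  at 45: both 16 and 22 < 45, go left
  at 22: 16 <= 22 <= 22, this is the LCA
LCA = 22


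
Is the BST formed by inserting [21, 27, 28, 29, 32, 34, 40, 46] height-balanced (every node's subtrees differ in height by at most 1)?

Tree (level-order array): [21, None, 27, None, 28, None, 29, None, 32, None, 34, None, 40, None, 46]
Definition: a tree is height-balanced if, at every node, |h(left) - h(right)| <= 1 (empty subtree has height -1).
Bottom-up per-node check:
  node 46: h_left=-1, h_right=-1, diff=0 [OK], height=0
  node 40: h_left=-1, h_right=0, diff=1 [OK], height=1
  node 34: h_left=-1, h_right=1, diff=2 [FAIL (|-1-1|=2 > 1)], height=2
  node 32: h_left=-1, h_right=2, diff=3 [FAIL (|-1-2|=3 > 1)], height=3
  node 29: h_left=-1, h_right=3, diff=4 [FAIL (|-1-3|=4 > 1)], height=4
  node 28: h_left=-1, h_right=4, diff=5 [FAIL (|-1-4|=5 > 1)], height=5
  node 27: h_left=-1, h_right=5, diff=6 [FAIL (|-1-5|=6 > 1)], height=6
  node 21: h_left=-1, h_right=6, diff=7 [FAIL (|-1-6|=7 > 1)], height=7
Node 34 violates the condition: |-1 - 1| = 2 > 1.
Result: Not balanced


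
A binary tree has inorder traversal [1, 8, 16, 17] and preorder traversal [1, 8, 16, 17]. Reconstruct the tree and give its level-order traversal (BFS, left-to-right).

Inorder:  [1, 8, 16, 17]
Preorder: [1, 8, 16, 17]
Algorithm: preorder visits root first, so consume preorder in order;
for each root, split the current inorder slice at that value into
left-subtree inorder and right-subtree inorder, then recurse.
Recursive splits:
  root=1; inorder splits into left=[], right=[8, 16, 17]
  root=8; inorder splits into left=[], right=[16, 17]
  root=16; inorder splits into left=[], right=[17]
  root=17; inorder splits into left=[], right=[]
Reconstructed level-order: [1, 8, 16, 17]


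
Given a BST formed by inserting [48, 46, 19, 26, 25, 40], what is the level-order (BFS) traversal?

Tree insertion order: [48, 46, 19, 26, 25, 40]
Tree (level-order array): [48, 46, None, 19, None, None, 26, 25, 40]
BFS from the root, enqueuing left then right child of each popped node:
  queue [48] -> pop 48, enqueue [46], visited so far: [48]
  queue [46] -> pop 46, enqueue [19], visited so far: [48, 46]
  queue [19] -> pop 19, enqueue [26], visited so far: [48, 46, 19]
  queue [26] -> pop 26, enqueue [25, 40], visited so far: [48, 46, 19, 26]
  queue [25, 40] -> pop 25, enqueue [none], visited so far: [48, 46, 19, 26, 25]
  queue [40] -> pop 40, enqueue [none], visited so far: [48, 46, 19, 26, 25, 40]
Result: [48, 46, 19, 26, 25, 40]


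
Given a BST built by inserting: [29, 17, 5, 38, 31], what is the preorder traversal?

Tree insertion order: [29, 17, 5, 38, 31]
Tree (level-order array): [29, 17, 38, 5, None, 31]
Preorder traversal: [29, 17, 5, 38, 31]


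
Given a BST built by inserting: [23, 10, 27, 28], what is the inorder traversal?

Tree insertion order: [23, 10, 27, 28]
Tree (level-order array): [23, 10, 27, None, None, None, 28]
Inorder traversal: [10, 23, 27, 28]


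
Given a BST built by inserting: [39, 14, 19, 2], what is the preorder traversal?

Tree insertion order: [39, 14, 19, 2]
Tree (level-order array): [39, 14, None, 2, 19]
Preorder traversal: [39, 14, 2, 19]


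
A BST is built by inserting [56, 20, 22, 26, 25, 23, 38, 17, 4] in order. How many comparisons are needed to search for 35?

Search path for 35: 56 -> 20 -> 22 -> 26 -> 38
Found: False
Comparisons: 5


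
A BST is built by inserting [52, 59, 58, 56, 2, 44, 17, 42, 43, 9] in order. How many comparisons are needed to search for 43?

Search path for 43: 52 -> 2 -> 44 -> 17 -> 42 -> 43
Found: True
Comparisons: 6


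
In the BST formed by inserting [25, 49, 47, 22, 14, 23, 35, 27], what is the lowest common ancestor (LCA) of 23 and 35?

Tree insertion order: [25, 49, 47, 22, 14, 23, 35, 27]
Tree (level-order array): [25, 22, 49, 14, 23, 47, None, None, None, None, None, 35, None, 27]
In a BST, the LCA of p=23, q=35 is the first node v on the
root-to-leaf path with p <= v <= q (go left if both < v, right if both > v).
Walk from root:
  at 25: 23 <= 25 <= 35, this is the LCA
LCA = 25


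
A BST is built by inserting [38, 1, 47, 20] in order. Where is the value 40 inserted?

Starting tree (level order): [38, 1, 47, None, 20]
Insertion path: 38 -> 47
Result: insert 40 as left child of 47
Final tree (level order): [38, 1, 47, None, 20, 40]


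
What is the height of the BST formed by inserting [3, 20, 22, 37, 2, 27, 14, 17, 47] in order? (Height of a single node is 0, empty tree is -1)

Insertion order: [3, 20, 22, 37, 2, 27, 14, 17, 47]
Tree (level-order array): [3, 2, 20, None, None, 14, 22, None, 17, None, 37, None, None, 27, 47]
Compute height bottom-up (empty subtree = -1):
  height(2) = 1 + max(-1, -1) = 0
  height(17) = 1 + max(-1, -1) = 0
  height(14) = 1 + max(-1, 0) = 1
  height(27) = 1 + max(-1, -1) = 0
  height(47) = 1 + max(-1, -1) = 0
  height(37) = 1 + max(0, 0) = 1
  height(22) = 1 + max(-1, 1) = 2
  height(20) = 1 + max(1, 2) = 3
  height(3) = 1 + max(0, 3) = 4
Height = 4


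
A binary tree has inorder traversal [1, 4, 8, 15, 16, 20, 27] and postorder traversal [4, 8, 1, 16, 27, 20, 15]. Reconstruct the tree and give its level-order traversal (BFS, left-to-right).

Inorder:   [1, 4, 8, 15, 16, 20, 27]
Postorder: [4, 8, 1, 16, 27, 20, 15]
Algorithm: postorder visits root last, so walk postorder right-to-left;
each value is the root of the current inorder slice — split it at that
value, recurse on the right subtree first, then the left.
Recursive splits:
  root=15; inorder splits into left=[1, 4, 8], right=[16, 20, 27]
  root=20; inorder splits into left=[16], right=[27]
  root=27; inorder splits into left=[], right=[]
  root=16; inorder splits into left=[], right=[]
  root=1; inorder splits into left=[], right=[4, 8]
  root=8; inorder splits into left=[4], right=[]
  root=4; inorder splits into left=[], right=[]
Reconstructed level-order: [15, 1, 20, 8, 16, 27, 4]


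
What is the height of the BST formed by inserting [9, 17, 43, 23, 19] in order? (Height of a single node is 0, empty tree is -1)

Insertion order: [9, 17, 43, 23, 19]
Tree (level-order array): [9, None, 17, None, 43, 23, None, 19]
Compute height bottom-up (empty subtree = -1):
  height(19) = 1 + max(-1, -1) = 0
  height(23) = 1 + max(0, -1) = 1
  height(43) = 1 + max(1, -1) = 2
  height(17) = 1 + max(-1, 2) = 3
  height(9) = 1 + max(-1, 3) = 4
Height = 4


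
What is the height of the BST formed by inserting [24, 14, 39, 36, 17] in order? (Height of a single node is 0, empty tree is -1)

Insertion order: [24, 14, 39, 36, 17]
Tree (level-order array): [24, 14, 39, None, 17, 36]
Compute height bottom-up (empty subtree = -1):
  height(17) = 1 + max(-1, -1) = 0
  height(14) = 1 + max(-1, 0) = 1
  height(36) = 1 + max(-1, -1) = 0
  height(39) = 1 + max(0, -1) = 1
  height(24) = 1 + max(1, 1) = 2
Height = 2


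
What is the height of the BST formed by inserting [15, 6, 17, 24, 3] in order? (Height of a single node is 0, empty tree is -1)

Insertion order: [15, 6, 17, 24, 3]
Tree (level-order array): [15, 6, 17, 3, None, None, 24]
Compute height bottom-up (empty subtree = -1):
  height(3) = 1 + max(-1, -1) = 0
  height(6) = 1 + max(0, -1) = 1
  height(24) = 1 + max(-1, -1) = 0
  height(17) = 1 + max(-1, 0) = 1
  height(15) = 1 + max(1, 1) = 2
Height = 2


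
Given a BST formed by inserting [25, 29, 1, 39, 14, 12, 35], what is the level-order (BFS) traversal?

Tree insertion order: [25, 29, 1, 39, 14, 12, 35]
Tree (level-order array): [25, 1, 29, None, 14, None, 39, 12, None, 35]
BFS from the root, enqueuing left then right child of each popped node:
  queue [25] -> pop 25, enqueue [1, 29], visited so far: [25]
  queue [1, 29] -> pop 1, enqueue [14], visited so far: [25, 1]
  queue [29, 14] -> pop 29, enqueue [39], visited so far: [25, 1, 29]
  queue [14, 39] -> pop 14, enqueue [12], visited so far: [25, 1, 29, 14]
  queue [39, 12] -> pop 39, enqueue [35], visited so far: [25, 1, 29, 14, 39]
  queue [12, 35] -> pop 12, enqueue [none], visited so far: [25, 1, 29, 14, 39, 12]
  queue [35] -> pop 35, enqueue [none], visited so far: [25, 1, 29, 14, 39, 12, 35]
Result: [25, 1, 29, 14, 39, 12, 35]


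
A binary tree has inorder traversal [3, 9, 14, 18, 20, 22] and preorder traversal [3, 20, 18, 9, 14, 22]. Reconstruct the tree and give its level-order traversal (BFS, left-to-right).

Inorder:  [3, 9, 14, 18, 20, 22]
Preorder: [3, 20, 18, 9, 14, 22]
Algorithm: preorder visits root first, so consume preorder in order;
for each root, split the current inorder slice at that value into
left-subtree inorder and right-subtree inorder, then recurse.
Recursive splits:
  root=3; inorder splits into left=[], right=[9, 14, 18, 20, 22]
  root=20; inorder splits into left=[9, 14, 18], right=[22]
  root=18; inorder splits into left=[9, 14], right=[]
  root=9; inorder splits into left=[], right=[14]
  root=14; inorder splits into left=[], right=[]
  root=22; inorder splits into left=[], right=[]
Reconstructed level-order: [3, 20, 18, 22, 9, 14]


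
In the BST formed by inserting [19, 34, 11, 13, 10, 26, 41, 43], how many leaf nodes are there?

Tree built from: [19, 34, 11, 13, 10, 26, 41, 43]
Tree (level-order array): [19, 11, 34, 10, 13, 26, 41, None, None, None, None, None, None, None, 43]
Rule: A leaf has 0 children.
Per-node child counts:
  node 19: 2 child(ren)
  node 11: 2 child(ren)
  node 10: 0 child(ren)
  node 13: 0 child(ren)
  node 34: 2 child(ren)
  node 26: 0 child(ren)
  node 41: 1 child(ren)
  node 43: 0 child(ren)
Matching nodes: [10, 13, 26, 43]
Count of leaf nodes: 4


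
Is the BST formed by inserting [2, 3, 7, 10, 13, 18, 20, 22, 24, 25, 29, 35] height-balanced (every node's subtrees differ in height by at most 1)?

Tree (level-order array): [2, None, 3, None, 7, None, 10, None, 13, None, 18, None, 20, None, 22, None, 24, None, 25, None, 29, None, 35]
Definition: a tree is height-balanced if, at every node, |h(left) - h(right)| <= 1 (empty subtree has height -1).
Bottom-up per-node check:
  node 35: h_left=-1, h_right=-1, diff=0 [OK], height=0
  node 29: h_left=-1, h_right=0, diff=1 [OK], height=1
  node 25: h_left=-1, h_right=1, diff=2 [FAIL (|-1-1|=2 > 1)], height=2
  node 24: h_left=-1, h_right=2, diff=3 [FAIL (|-1-2|=3 > 1)], height=3
  node 22: h_left=-1, h_right=3, diff=4 [FAIL (|-1-3|=4 > 1)], height=4
  node 20: h_left=-1, h_right=4, diff=5 [FAIL (|-1-4|=5 > 1)], height=5
  node 18: h_left=-1, h_right=5, diff=6 [FAIL (|-1-5|=6 > 1)], height=6
  node 13: h_left=-1, h_right=6, diff=7 [FAIL (|-1-6|=7 > 1)], height=7
  node 10: h_left=-1, h_right=7, diff=8 [FAIL (|-1-7|=8 > 1)], height=8
  node 7: h_left=-1, h_right=8, diff=9 [FAIL (|-1-8|=9 > 1)], height=9
  node 3: h_left=-1, h_right=9, diff=10 [FAIL (|-1-9|=10 > 1)], height=10
  node 2: h_left=-1, h_right=10, diff=11 [FAIL (|-1-10|=11 > 1)], height=11
Node 25 violates the condition: |-1 - 1| = 2 > 1.
Result: Not balanced


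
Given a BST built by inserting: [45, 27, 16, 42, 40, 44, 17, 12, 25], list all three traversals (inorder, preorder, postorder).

Tree insertion order: [45, 27, 16, 42, 40, 44, 17, 12, 25]
Tree (level-order array): [45, 27, None, 16, 42, 12, 17, 40, 44, None, None, None, 25]
Inorder (L, root, R): [12, 16, 17, 25, 27, 40, 42, 44, 45]
Preorder (root, L, R): [45, 27, 16, 12, 17, 25, 42, 40, 44]
Postorder (L, R, root): [12, 25, 17, 16, 40, 44, 42, 27, 45]


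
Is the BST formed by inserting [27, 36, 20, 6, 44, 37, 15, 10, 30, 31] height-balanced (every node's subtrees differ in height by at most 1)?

Tree (level-order array): [27, 20, 36, 6, None, 30, 44, None, 15, None, 31, 37, None, 10]
Definition: a tree is height-balanced if, at every node, |h(left) - h(right)| <= 1 (empty subtree has height -1).
Bottom-up per-node check:
  node 10: h_left=-1, h_right=-1, diff=0 [OK], height=0
  node 15: h_left=0, h_right=-1, diff=1 [OK], height=1
  node 6: h_left=-1, h_right=1, diff=2 [FAIL (|-1-1|=2 > 1)], height=2
  node 20: h_left=2, h_right=-1, diff=3 [FAIL (|2--1|=3 > 1)], height=3
  node 31: h_left=-1, h_right=-1, diff=0 [OK], height=0
  node 30: h_left=-1, h_right=0, diff=1 [OK], height=1
  node 37: h_left=-1, h_right=-1, diff=0 [OK], height=0
  node 44: h_left=0, h_right=-1, diff=1 [OK], height=1
  node 36: h_left=1, h_right=1, diff=0 [OK], height=2
  node 27: h_left=3, h_right=2, diff=1 [OK], height=4
Node 6 violates the condition: |-1 - 1| = 2 > 1.
Result: Not balanced


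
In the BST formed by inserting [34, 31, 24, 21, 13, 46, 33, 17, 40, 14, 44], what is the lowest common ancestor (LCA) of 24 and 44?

Tree insertion order: [34, 31, 24, 21, 13, 46, 33, 17, 40, 14, 44]
Tree (level-order array): [34, 31, 46, 24, 33, 40, None, 21, None, None, None, None, 44, 13, None, None, None, None, 17, 14]
In a BST, the LCA of p=24, q=44 is the first node v on the
root-to-leaf path with p <= v <= q (go left if both < v, right if both > v).
Walk from root:
  at 34: 24 <= 34 <= 44, this is the LCA
LCA = 34


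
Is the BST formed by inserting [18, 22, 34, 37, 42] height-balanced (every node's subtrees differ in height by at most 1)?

Tree (level-order array): [18, None, 22, None, 34, None, 37, None, 42]
Definition: a tree is height-balanced if, at every node, |h(left) - h(right)| <= 1 (empty subtree has height -1).
Bottom-up per-node check:
  node 42: h_left=-1, h_right=-1, diff=0 [OK], height=0
  node 37: h_left=-1, h_right=0, diff=1 [OK], height=1
  node 34: h_left=-1, h_right=1, diff=2 [FAIL (|-1-1|=2 > 1)], height=2
  node 22: h_left=-1, h_right=2, diff=3 [FAIL (|-1-2|=3 > 1)], height=3
  node 18: h_left=-1, h_right=3, diff=4 [FAIL (|-1-3|=4 > 1)], height=4
Node 34 violates the condition: |-1 - 1| = 2 > 1.
Result: Not balanced


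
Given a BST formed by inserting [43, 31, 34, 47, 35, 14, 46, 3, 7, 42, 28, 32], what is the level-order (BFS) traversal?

Tree insertion order: [43, 31, 34, 47, 35, 14, 46, 3, 7, 42, 28, 32]
Tree (level-order array): [43, 31, 47, 14, 34, 46, None, 3, 28, 32, 35, None, None, None, 7, None, None, None, None, None, 42]
BFS from the root, enqueuing left then right child of each popped node:
  queue [43] -> pop 43, enqueue [31, 47], visited so far: [43]
  queue [31, 47] -> pop 31, enqueue [14, 34], visited so far: [43, 31]
  queue [47, 14, 34] -> pop 47, enqueue [46], visited so far: [43, 31, 47]
  queue [14, 34, 46] -> pop 14, enqueue [3, 28], visited so far: [43, 31, 47, 14]
  queue [34, 46, 3, 28] -> pop 34, enqueue [32, 35], visited so far: [43, 31, 47, 14, 34]
  queue [46, 3, 28, 32, 35] -> pop 46, enqueue [none], visited so far: [43, 31, 47, 14, 34, 46]
  queue [3, 28, 32, 35] -> pop 3, enqueue [7], visited so far: [43, 31, 47, 14, 34, 46, 3]
  queue [28, 32, 35, 7] -> pop 28, enqueue [none], visited so far: [43, 31, 47, 14, 34, 46, 3, 28]
  queue [32, 35, 7] -> pop 32, enqueue [none], visited so far: [43, 31, 47, 14, 34, 46, 3, 28, 32]
  queue [35, 7] -> pop 35, enqueue [42], visited so far: [43, 31, 47, 14, 34, 46, 3, 28, 32, 35]
  queue [7, 42] -> pop 7, enqueue [none], visited so far: [43, 31, 47, 14, 34, 46, 3, 28, 32, 35, 7]
  queue [42] -> pop 42, enqueue [none], visited so far: [43, 31, 47, 14, 34, 46, 3, 28, 32, 35, 7, 42]
Result: [43, 31, 47, 14, 34, 46, 3, 28, 32, 35, 7, 42]


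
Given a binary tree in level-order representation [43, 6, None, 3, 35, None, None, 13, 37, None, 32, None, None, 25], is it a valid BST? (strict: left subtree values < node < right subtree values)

Level-order array: [43, 6, None, 3, 35, None, None, 13, 37, None, 32, None, None, 25]
Validate using subtree bounds (lo, hi): at each node, require lo < value < hi,
then recurse left with hi=value and right with lo=value.
Preorder trace (stopping at first violation):
  at node 43 with bounds (-inf, +inf): OK
  at node 6 with bounds (-inf, 43): OK
  at node 3 with bounds (-inf, 6): OK
  at node 35 with bounds (6, 43): OK
  at node 13 with bounds (6, 35): OK
  at node 32 with bounds (13, 35): OK
  at node 25 with bounds (13, 32): OK
  at node 37 with bounds (35, 43): OK
No violation found at any node.
Result: Valid BST


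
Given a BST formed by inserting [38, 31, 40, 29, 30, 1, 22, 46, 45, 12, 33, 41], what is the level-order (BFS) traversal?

Tree insertion order: [38, 31, 40, 29, 30, 1, 22, 46, 45, 12, 33, 41]
Tree (level-order array): [38, 31, 40, 29, 33, None, 46, 1, 30, None, None, 45, None, None, 22, None, None, 41, None, 12]
BFS from the root, enqueuing left then right child of each popped node:
  queue [38] -> pop 38, enqueue [31, 40], visited so far: [38]
  queue [31, 40] -> pop 31, enqueue [29, 33], visited so far: [38, 31]
  queue [40, 29, 33] -> pop 40, enqueue [46], visited so far: [38, 31, 40]
  queue [29, 33, 46] -> pop 29, enqueue [1, 30], visited so far: [38, 31, 40, 29]
  queue [33, 46, 1, 30] -> pop 33, enqueue [none], visited so far: [38, 31, 40, 29, 33]
  queue [46, 1, 30] -> pop 46, enqueue [45], visited so far: [38, 31, 40, 29, 33, 46]
  queue [1, 30, 45] -> pop 1, enqueue [22], visited so far: [38, 31, 40, 29, 33, 46, 1]
  queue [30, 45, 22] -> pop 30, enqueue [none], visited so far: [38, 31, 40, 29, 33, 46, 1, 30]
  queue [45, 22] -> pop 45, enqueue [41], visited so far: [38, 31, 40, 29, 33, 46, 1, 30, 45]
  queue [22, 41] -> pop 22, enqueue [12], visited so far: [38, 31, 40, 29, 33, 46, 1, 30, 45, 22]
  queue [41, 12] -> pop 41, enqueue [none], visited so far: [38, 31, 40, 29, 33, 46, 1, 30, 45, 22, 41]
  queue [12] -> pop 12, enqueue [none], visited so far: [38, 31, 40, 29, 33, 46, 1, 30, 45, 22, 41, 12]
Result: [38, 31, 40, 29, 33, 46, 1, 30, 45, 22, 41, 12]
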